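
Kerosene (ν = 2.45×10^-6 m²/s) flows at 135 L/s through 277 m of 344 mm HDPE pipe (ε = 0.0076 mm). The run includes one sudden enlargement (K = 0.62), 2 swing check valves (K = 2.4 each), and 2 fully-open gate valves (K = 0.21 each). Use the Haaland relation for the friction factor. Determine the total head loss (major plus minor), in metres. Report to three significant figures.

H_L ≈ 1.98 m

V = 4Q/(πD²) = 1.453 m/s; V²/2g = 0.1075 m
Re = 2.04×10^5, ε/D = 2.21×10^-5 → f = 0.01558 (Haaland)
Major: h_f = f(L/D)·V²/2g = 0.01558·805.2·0.1075 = 1.349 m
Minor: ΣK = 5.84; h_m = ΣK·V²/2g = 0.6280 m
Total H_L = 1.349 + 0.6280 = 1.977 m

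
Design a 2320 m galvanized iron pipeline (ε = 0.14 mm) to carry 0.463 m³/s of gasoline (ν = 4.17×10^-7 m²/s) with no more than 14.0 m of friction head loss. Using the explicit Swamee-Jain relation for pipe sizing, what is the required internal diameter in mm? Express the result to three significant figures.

Swamee-Jain (Type III): D = 0.66·[ε^1.25·(LQ²/(gh_f))^4.75 + ν·Q^9.4·(L/(gh_f))^5.2]^0.04
LQ²/(gh_f) = 3.621; L/(gh_f) = 16.89
Term 1 = ε^1.25·(…)^4.75 = 0.00687; Term 2 = ν·Q^9.4·(…)^5.2 = 7.25×10^-4
D = 0.66·(0.00687 + 7.25×10^-4)^0.04 = 0.5430 m = 543 mm
Check: V = 2.00 m/s, Re = 2.60×10^6, f = 0.01487, h_f = 12.9 m ≈ 14.0 m ✓

D ≈ 543 mm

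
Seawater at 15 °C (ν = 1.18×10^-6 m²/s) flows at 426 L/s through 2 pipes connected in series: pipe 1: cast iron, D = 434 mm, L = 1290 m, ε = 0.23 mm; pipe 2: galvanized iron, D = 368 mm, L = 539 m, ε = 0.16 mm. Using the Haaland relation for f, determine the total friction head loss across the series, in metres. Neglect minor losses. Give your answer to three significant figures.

H ≈ 41.7 m

Pipe 1: V = 2.880 m/s, Re = 1.06×10^6, ε/D = 5.30×10^-4, f = 0.01735, h_1 = f(L/D)V²/2g = 21.80 m
Pipe 2: V = 4.005 m/s, Re = 1.25×10^6, ε/D = 4.35×10^-4, f = 0.01661, h_2 = f(L/D)V²/2g = 19.90 m
Series → Q common, losses add: H = Σh = 41.69 m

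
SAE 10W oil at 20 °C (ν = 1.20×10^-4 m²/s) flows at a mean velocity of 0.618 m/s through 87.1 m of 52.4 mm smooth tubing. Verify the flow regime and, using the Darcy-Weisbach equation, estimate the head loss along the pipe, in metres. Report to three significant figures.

h_f ≈ 7.67 m

Re = VD/ν = 0.618·0.05240/1.20×10^-4 = 270 → laminar (Re < 2300)
f = 64/Re = 0.2372
h_f = f(L/D)V²/(2g) = 0.2372·(87.1/0.05240)·0.618²/(2·9.81) = 7.674 m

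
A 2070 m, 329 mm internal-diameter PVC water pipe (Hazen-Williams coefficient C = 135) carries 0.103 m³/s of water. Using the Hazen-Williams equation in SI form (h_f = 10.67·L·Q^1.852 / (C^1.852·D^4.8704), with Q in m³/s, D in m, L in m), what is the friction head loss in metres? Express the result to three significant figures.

h_f ≈ 8.36 m

h_f = 10.67·2070·0.103^1.852 / (135^1.852·0.329^4.8704) = 8.356 m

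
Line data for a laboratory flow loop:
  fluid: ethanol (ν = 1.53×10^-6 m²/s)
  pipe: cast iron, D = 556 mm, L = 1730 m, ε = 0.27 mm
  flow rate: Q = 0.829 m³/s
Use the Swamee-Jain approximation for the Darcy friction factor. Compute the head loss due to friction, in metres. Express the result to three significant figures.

V = 4Q/(πD²) = 4·0.829/(π·0.556²) = 3.414 m/s
Re = VD/ν = 3.414·0.556/1.53×10^-6 = 1.24×10^6 → turbulent
ε/D = 0.27/556 = 4.86×10^-4
Swamee-Jain: f = 0.01710
h_f = f(L/D)V²/(2g) = 0.01710·(1730/0.556)·3.414²/(2·9.81) = 31.61 m

h_f ≈ 31.6 m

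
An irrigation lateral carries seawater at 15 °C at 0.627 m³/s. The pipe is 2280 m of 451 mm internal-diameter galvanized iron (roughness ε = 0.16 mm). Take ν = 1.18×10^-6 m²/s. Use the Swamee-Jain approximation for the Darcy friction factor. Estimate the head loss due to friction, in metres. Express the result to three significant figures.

h_f ≈ 63.5 m

V = 4Q/(πD²) = 4·0.627/(π·0.451²) = 3.925 m/s
Re = VD/ν = 3.925·0.451/1.18×10^-6 = 1.50×10^6 → turbulent
ε/D = 0.16/451 = 3.55×10^-4
Swamee-Jain: f = 0.01601
h_f = f(L/D)V²/(2g) = 0.01601·(2280/0.451)·3.925²/(2·9.81) = 63.54 m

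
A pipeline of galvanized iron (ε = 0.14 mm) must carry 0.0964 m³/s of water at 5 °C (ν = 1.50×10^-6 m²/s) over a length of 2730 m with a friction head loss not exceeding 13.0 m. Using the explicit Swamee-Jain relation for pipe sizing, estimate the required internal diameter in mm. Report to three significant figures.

D ≈ 317 mm

Swamee-Jain (Type III): D = 0.66·[ε^1.25·(LQ²/(gh_f))^4.75 + ν·Q^9.4·(L/(gh_f))^5.2]^0.04
LQ²/(gh_f) = 0.1989; L/(gh_f) = 21.41
Term 1 = ε^1.25·(…)^4.75 = 7.10×10^-9; Term 2 = ν·Q^9.4·(…)^5.2 = 3.51×10^-9
D = 0.66·(7.10×10^-9 + 3.51×10^-9)^0.04 = 0.3166 m = 317 mm
Check: V = 1.22 m/s, Re = 2.58×10^5, f = 0.01820, h_f = 12.0 m ≈ 13.0 m ✓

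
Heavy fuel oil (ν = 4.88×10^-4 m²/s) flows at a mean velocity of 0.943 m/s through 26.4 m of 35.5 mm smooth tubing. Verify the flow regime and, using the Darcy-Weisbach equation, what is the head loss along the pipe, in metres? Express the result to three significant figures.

h_f ≈ 31.4 m

Re = VD/ν = 0.943·0.03550/4.88×10^-4 = 68.6 → laminar (Re < 2300)
f = 64/Re = 0.9330
h_f = f(L/D)V²/(2g) = 0.9330·(26.4/0.03550)·0.943²/(2·9.81) = 31.45 m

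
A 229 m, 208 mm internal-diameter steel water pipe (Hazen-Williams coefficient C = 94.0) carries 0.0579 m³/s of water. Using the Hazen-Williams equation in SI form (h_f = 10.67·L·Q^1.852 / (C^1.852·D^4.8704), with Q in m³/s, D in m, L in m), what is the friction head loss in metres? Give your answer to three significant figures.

h_f = 10.67·229·0.0579^1.852 / (94.0^1.852·0.208^4.8704) = 5.802 m

h_f ≈ 5.80 m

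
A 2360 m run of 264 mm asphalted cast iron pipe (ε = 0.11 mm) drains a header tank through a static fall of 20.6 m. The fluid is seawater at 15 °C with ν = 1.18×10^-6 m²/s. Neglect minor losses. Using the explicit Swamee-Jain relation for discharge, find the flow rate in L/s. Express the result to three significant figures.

Q ≈ 88.0 L/s

Swamee-Jain (Type II): Q = -0.965·√(gD⁵h_f/L)·ln[ε/(3.7D) + √(3.17ν²L/(gD³h_f))]
√(gD⁵h_f/L) = √(9.81·0.264⁵·20.6/2360) = 0.01048
ε/(3.7D) = 1.13×10^-4; √(3.17ν²L/(gD³h_f)) = 5.29×10^-5
Q = -0.965·0.01048·ln(1.655×10^-4) = 0.08804 m³/s
Check: V = 1.61 m/s, Re = 3.60×10^5, f = 0.01759, h_f = 20.7 m ≈ 20.6 m ✓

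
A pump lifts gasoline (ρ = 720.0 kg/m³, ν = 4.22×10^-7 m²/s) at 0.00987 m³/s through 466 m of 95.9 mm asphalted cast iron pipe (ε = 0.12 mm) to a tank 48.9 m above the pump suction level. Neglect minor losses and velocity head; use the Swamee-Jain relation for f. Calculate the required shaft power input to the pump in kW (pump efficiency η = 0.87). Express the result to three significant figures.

P_shaft ≈ 4.72 kW

V = 4Q/(πD²) = 1.366 m/s; Re = 3.11×10^5; ε/D = 0.00125; f = 0.02170
h_f = f(L/D)V²/2g = 10.04 m
Total head H = z + h_f = 48.9 + 10.04 = 58.94 m
P_hyd = ρgQH = 720.0·9.81·0.00987·58.94 = 4.109 kW
P_shaft = P_hyd/η = 4.109/0.87 = 4.723 kW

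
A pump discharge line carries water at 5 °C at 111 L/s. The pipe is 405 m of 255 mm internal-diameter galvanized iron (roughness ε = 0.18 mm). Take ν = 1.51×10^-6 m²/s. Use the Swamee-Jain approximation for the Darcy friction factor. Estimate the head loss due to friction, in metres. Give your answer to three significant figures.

h_f ≈ 7.35 m

V = 4Q/(πD²) = 4·0.111/(π·0.255²) = 2.173 m/s
Re = VD/ν = 2.173·0.255/1.51×10^-6 = 3.67×10^5 → turbulent
ε/D = 0.18/255 = 7.06×10^-4
Swamee-Jain: f = 0.01921
h_f = f(L/D)V²/(2g) = 0.01921·(405/0.255)·2.173²/(2·9.81) = 7.347 m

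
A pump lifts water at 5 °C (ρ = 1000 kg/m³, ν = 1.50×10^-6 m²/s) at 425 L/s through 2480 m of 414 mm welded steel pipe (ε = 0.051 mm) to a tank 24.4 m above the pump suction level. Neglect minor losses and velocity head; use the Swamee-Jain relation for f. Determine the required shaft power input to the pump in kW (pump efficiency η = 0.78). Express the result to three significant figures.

P_shaft ≈ 358 kW

V = 4Q/(πD²) = 3.157 m/s; Re = 8.71×10^5; ε/D = 1.23×10^-4; f = 0.01399
h_f = f(L/D)V²/2g = 42.56 m
Total head H = z + h_f = 24.4 + 42.56 = 66.96 m
P_hyd = ρgQH = 1000·9.81·0.425·66.96 = 279.2 kW
P_shaft = P_hyd/η = 279.2/0.78 = 357.9 kW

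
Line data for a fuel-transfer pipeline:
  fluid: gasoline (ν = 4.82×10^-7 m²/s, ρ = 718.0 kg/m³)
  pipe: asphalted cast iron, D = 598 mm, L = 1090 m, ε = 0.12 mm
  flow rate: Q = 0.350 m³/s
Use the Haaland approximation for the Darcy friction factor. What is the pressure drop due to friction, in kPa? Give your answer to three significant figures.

Δp ≈ 14.6 kPa

V = 4Q/(πD²) = 4·0.350/(π·0.598²) = 1.246 m/s
Re = VD/ν = 1.246·0.598/4.82×10^-7 = 1.55×10^6 → turbulent
ε/D = 0.12/598 = 2.01×10^-4
Haaland: f = 0.01433
h_f = f(L/D)V²/(2g) = 0.01433·(1090/0.598)·1.246²/(2·9.81) = 2.068 m
Δp = ρg·h_f = 718.0·9.81·2.068 = 14.56 kPa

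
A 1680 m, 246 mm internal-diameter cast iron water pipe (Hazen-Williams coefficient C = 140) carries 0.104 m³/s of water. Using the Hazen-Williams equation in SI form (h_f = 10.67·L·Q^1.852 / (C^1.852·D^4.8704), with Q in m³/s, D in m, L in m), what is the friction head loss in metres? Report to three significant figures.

h_f = 10.67·1680·0.104^1.852 / (140^1.852·0.246^4.8704) = 26.59 m

h_f ≈ 26.6 m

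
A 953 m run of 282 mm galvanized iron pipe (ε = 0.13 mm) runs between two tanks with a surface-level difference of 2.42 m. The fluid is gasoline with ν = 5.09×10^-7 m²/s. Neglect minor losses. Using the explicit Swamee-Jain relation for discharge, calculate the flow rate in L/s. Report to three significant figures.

Swamee-Jain (Type II): Q = -0.965·√(gD⁵h_f/L)·ln[ε/(3.7D) + √(3.17ν²L/(gD³h_f))]
√(gD⁵h_f/L) = √(9.81·0.282⁵·2.42/953) = 0.006665
ε/(3.7D) = 1.25×10^-4; √(3.17ν²L/(gD³h_f)) = 3.83×10^-5
Q = -0.965·0.006665·ln(1.629×10^-4) = 0.05610 m³/s
Check: V = 0.898 m/s, Re = 4.98×10^5, f = 0.01753, h_f = 2.44 m ≈ 2.42 m ✓

Q ≈ 56.1 L/s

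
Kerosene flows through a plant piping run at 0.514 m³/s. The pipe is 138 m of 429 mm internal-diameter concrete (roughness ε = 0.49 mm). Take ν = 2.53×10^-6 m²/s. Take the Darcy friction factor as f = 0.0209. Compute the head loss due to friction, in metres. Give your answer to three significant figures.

h_f ≈ 4.33 m

V = 4Q/(πD²) = 4·0.514/(π·0.429²) = 3.556 m/s
h_f = f(L/D)V²/(2g) = 0.02090·(138/0.429)·3.556²/(2·9.81) = 4.333 m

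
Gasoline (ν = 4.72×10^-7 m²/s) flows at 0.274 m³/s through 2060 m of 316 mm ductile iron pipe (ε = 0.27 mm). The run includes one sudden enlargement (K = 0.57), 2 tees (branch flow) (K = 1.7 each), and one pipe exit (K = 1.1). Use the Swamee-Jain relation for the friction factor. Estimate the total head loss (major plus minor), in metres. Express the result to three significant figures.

V = 4Q/(πD²) = 3.494 m/s; V²/2g = 0.6221 m
Re = 2.34×10^6, ε/D = 8.54×10^-4 → f = 0.01911 (Swamee-Jain)
Major: h_f = f(L/D)·V²/2g = 0.01911·6519·0.6221 = 77.50 m
Minor: ΣK = 5.07; h_m = ΣK·V²/2g = 3.154 m
Total H_L = 77.50 + 3.154 = 80.65 m

H_L ≈ 80.7 m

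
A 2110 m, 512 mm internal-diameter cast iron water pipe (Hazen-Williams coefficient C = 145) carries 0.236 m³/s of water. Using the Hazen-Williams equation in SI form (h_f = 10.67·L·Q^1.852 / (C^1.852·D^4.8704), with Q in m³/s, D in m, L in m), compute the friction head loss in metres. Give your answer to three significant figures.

h_f = 10.67·2110·0.236^1.852 / (145^1.852·0.512^4.8704) = 4.020 m

h_f ≈ 4.02 m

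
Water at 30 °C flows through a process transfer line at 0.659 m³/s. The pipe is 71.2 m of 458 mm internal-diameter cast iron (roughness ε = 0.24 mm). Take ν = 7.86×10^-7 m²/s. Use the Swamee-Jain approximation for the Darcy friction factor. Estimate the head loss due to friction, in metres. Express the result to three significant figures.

h_f ≈ 2.18 m

V = 4Q/(πD²) = 4·0.659/(π·0.458²) = 4.000 m/s
Re = VD/ν = 4.000·0.458/7.86×10^-7 = 2.33×10^6 → turbulent
ε/D = 0.24/458 = 5.24×10^-4
Swamee-Jain: f = 0.01716
h_f = f(L/D)V²/(2g) = 0.01716·(71.2/0.458)·4.000²/(2·9.81) = 2.175 m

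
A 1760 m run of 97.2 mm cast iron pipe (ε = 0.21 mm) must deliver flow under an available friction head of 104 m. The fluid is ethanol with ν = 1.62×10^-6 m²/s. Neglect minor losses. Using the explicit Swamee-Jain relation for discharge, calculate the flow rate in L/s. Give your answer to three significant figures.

Q ≈ 15.7 L/s

Swamee-Jain (Type II): Q = -0.965·√(gD⁵h_f/L)·ln[ε/(3.7D) + √(3.17ν²L/(gD³h_f))]
√(gD⁵h_f/L) = √(9.81·0.0972⁵·104/1760) = 0.002243
ε/(3.7D) = 5.84×10^-4; √(3.17ν²L/(gD³h_f)) = 1.25×10^-4
Q = -0.965·0.002243·ln(7.089×10^-4) = 0.01569 m³/s
Check: V = 2.11 m/s, Re = 1.27×10^5, f = 0.02541, h_f = 105 m ≈ 104 m ✓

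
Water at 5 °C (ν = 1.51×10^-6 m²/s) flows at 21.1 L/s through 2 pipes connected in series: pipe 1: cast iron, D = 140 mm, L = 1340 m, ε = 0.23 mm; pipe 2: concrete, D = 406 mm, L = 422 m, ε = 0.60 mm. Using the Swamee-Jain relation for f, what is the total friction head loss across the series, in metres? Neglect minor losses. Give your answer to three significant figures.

H ≈ 22.0 m

Pipe 1: V = 1.371 m/s, Re = 1.27×10^5, ε/D = 0.00164, f = 0.02398, h_1 = f(L/D)V²/2g = 21.98 m
Pipe 2: V = 0.1630 m/s, Re = 4.38×10^4, ε/D = 0.00148, f = 0.02589, h_2 = f(L/D)V²/2g = 0.03643 m
Series → Q common, losses add: H = Σh = 22.01 m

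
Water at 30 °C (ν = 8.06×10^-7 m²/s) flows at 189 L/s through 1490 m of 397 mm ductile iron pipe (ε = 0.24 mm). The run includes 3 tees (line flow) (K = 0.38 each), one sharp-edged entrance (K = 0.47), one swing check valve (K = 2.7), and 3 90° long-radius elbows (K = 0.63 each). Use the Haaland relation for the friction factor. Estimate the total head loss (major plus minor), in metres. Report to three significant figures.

V = 4Q/(πD²) = 1.527 m/s; V²/2g = 0.1188 m
Re = 7.52×10^5, ε/D = 6.05×10^-4 → f = 0.01797 (Haaland)
Major: h_f = f(L/D)·V²/2g = 0.01797·3753·0.1188 = 8.015 m
Minor: ΣK = 6.20; h_m = ΣK·V²/2g = 0.7367 m
Total H_L = 8.015 + 0.7367 = 8.752 m

H_L ≈ 8.75 m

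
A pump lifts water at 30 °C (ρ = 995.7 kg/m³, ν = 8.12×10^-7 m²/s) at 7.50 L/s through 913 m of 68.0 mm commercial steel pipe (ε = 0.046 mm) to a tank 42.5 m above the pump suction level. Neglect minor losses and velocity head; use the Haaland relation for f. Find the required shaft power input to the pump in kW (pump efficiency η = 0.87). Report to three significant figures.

P_shaft ≈ 8.43 kW

V = 4Q/(πD²) = 2.065 m/s; Re = 1.73×10^5; ε/D = 6.76×10^-4; f = 0.01973
h_f = f(L/D)V²/2g = 57.58 m
Total head H = z + h_f = 42.5 + 57.58 = 100.1 m
P_hyd = ρgQH = 995.7·9.81·0.00750·100.1 = 7.332 kW
P_shaft = P_hyd/η = 7.332/0.87 = 8.427 kW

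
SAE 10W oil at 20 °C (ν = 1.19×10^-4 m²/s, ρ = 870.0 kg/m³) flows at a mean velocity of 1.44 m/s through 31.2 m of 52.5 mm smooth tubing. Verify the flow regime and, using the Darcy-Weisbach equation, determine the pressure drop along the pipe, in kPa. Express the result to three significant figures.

Re = VD/ν = 1.44·0.05250/1.19×10^-4 = 635 → laminar (Re < 2300)
f = 64/Re = 0.1007
h_f = f(L/D)V²/(2g) = 0.1007·(31.2/0.05250)·1.44²/(2·9.81) = 6.327 m
Δp = ρg·h_f = 870.0·9.81·6.327 = 54.00 kPa

Δp ≈ 54.0 kPa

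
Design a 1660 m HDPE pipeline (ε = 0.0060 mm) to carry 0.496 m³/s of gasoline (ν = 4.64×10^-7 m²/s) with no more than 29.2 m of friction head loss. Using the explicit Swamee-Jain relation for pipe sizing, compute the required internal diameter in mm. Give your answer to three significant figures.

Swamee-Jain (Type III): D = 0.66·[ε^1.25·(LQ²/(gh_f))^4.75 + ν·Q^9.4·(L/(gh_f))^5.2]^0.04
LQ²/(gh_f) = 1.426; L/(gh_f) = 5.795
Term 1 = ε^1.25·(…)^4.75 = 1.60×10^-6; Term 2 = ν·Q^9.4·(…)^5.2 = 5.91×10^-6
D = 0.66·(1.60×10^-6 + 5.91×10^-6)^0.04 = 0.4117 m = 412 mm
Check: V = 3.73 m/s, Re = 3.31×10^6, f = 0.01028, h_f = 29.3 m ≈ 29.2 m ✓

D ≈ 412 mm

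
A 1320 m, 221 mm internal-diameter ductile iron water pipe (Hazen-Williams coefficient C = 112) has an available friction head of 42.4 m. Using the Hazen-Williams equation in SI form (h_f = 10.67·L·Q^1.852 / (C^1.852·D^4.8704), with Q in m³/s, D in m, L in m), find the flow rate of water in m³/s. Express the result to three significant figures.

Q ≈ 0.0920 m³/s

Rearranging: Q = [h_f·C^1.852·D^4.8704 / (10.67·L)]^(1/1.852)
Q = [42.4·112^1.852·0.221^4.8704 / (10.67·1320)]^0.540 = 0.09197 m³/s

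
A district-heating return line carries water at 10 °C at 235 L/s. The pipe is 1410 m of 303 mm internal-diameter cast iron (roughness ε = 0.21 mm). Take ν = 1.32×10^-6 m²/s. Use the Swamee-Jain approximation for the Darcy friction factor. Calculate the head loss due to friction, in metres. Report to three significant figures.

V = 4Q/(πD²) = 4·0.235/(π·0.303²) = 3.259 m/s
Re = VD/ν = 3.259·0.303/1.32×10^-6 = 7.48×10^5 → turbulent
ε/D = 0.21/303 = 6.93×10^-4
Swamee-Jain: f = 0.01863
h_f = f(L/D)V²/(2g) = 0.01863·(1410/0.303)·3.259²/(2·9.81) = 46.92 m

h_f ≈ 46.9 m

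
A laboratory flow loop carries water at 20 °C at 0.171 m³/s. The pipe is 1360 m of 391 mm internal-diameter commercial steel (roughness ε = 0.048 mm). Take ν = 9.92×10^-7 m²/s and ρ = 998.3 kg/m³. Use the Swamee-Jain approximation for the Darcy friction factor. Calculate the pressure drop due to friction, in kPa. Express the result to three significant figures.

V = 4Q/(πD²) = 4·0.171/(π·0.391²) = 1.424 m/s
Re = VD/ν = 1.424·0.391/9.92×10^-7 = 5.61×10^5 → turbulent
ε/D = 0.048/391 = 1.23×10^-4
Swamee-Jain: f = 0.01455
h_f = f(L/D)V²/(2g) = 0.01455·(1360/0.391)·1.424²/(2·9.81) = 5.232 m
Δp = ρg·h_f = 998.3·9.81·5.232 = 51.24 kPa

Δp ≈ 51.2 kPa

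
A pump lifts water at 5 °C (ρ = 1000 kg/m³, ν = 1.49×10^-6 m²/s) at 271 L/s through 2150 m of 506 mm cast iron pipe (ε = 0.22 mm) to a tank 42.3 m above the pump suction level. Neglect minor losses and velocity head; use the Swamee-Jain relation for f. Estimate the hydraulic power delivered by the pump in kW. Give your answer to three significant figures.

P_hyd ≈ 131 kW

V = 4Q/(πD²) = 1.348 m/s; Re = 4.58×10^5; ε/D = 4.35×10^-4; f = 0.01744
h_f = f(L/D)V²/2g = 6.860 m
Total head H = z + h_f = 42.3 + 6.860 = 49.16 m
P_hyd = ρgQH = 1000·9.81·0.271·49.16 = 130.7 kW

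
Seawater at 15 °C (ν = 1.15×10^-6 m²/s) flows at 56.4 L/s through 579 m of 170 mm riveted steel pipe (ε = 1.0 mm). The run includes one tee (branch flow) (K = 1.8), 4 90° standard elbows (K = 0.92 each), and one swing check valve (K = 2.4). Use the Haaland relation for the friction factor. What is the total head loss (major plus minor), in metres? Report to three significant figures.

V = 4Q/(πD²) = 2.485 m/s; V²/2g = 0.3147 m
Re = 3.67×10^5, ε/D = 0.00588 → f = 0.03220 (Haaland)
Major: h_f = f(L/D)·V²/2g = 0.03220·3406·0.3147 = 34.51 m
Minor: ΣK = 7.88; h_m = ΣK·V²/2g = 2.480 m
Total H_L = 34.51 + 2.480 = 36.99 m

H_L ≈ 37.0 m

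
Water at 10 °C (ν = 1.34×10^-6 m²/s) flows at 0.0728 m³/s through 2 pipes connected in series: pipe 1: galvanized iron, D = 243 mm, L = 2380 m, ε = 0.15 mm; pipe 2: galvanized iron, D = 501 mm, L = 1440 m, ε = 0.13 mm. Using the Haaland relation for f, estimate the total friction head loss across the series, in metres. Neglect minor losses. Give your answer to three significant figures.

Pipe 1: V = 1.570 m/s, Re = 2.85×10^5, ε/D = 6.17×10^-4, f = 0.01878, h_1 = f(L/D)V²/2g = 23.10 m
Pipe 2: V = 0.3693 m/s, Re = 1.38×10^5, ε/D = 2.59×10^-4, f = 0.01811, h_2 = f(L/D)V²/2g = 0.3618 m
Series → Q common, losses add: H = Σh = 23.46 m

H ≈ 23.5 m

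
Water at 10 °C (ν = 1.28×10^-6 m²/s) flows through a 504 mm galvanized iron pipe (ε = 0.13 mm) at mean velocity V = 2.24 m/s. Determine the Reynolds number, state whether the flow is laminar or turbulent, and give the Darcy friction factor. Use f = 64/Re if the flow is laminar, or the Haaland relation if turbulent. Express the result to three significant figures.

Re ≈ 8.82×10^5; turbulent; f ≈ 0.0153

Re = VD/ν = 2.240·0.504/1.28×10^-6 = 8.82×10^5
Re > 4000 → turbulent; ε/D = 2.58×10^-4
Haaland: f = 0.01529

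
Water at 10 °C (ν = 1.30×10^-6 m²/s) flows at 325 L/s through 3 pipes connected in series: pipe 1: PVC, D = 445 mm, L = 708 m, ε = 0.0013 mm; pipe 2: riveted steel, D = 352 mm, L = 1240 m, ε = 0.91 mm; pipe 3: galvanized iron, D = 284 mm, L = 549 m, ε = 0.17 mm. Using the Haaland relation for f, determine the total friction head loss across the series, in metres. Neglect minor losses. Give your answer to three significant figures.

H ≈ 101 m

Pipe 1: V = 2.090 m/s, Re = 7.15×10^5, ε/D = 2.92×10^-6, f = 0.01231, h_1 = f(L/D)V²/2g = 4.357 m
Pipe 2: V = 3.340 m/s, Re = 9.04×10^5, ε/D = 0.00259, f = 0.02530, h_2 = f(L/D)V²/2g = 50.68 m
Pipe 3: V = 5.130 m/s, Re = 1.12×10^6, ε/D = 5.99×10^-4, f = 0.01778, h_3 = f(L/D)V²/2g = 46.10 m
Series → Q common, losses add: H = Σh = 101.1 m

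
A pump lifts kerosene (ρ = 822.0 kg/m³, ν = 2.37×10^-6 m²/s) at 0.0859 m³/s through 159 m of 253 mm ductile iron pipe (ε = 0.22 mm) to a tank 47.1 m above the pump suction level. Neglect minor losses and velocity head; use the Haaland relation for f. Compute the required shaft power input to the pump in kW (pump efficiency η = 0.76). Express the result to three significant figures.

V = 4Q/(πD²) = 1.709 m/s; Re = 1.82×10^5; ε/D = 8.70×10^-4; f = 0.02049
h_f = f(L/D)V²/2g = 1.916 m
Total head H = z + h_f = 47.1 + 1.916 = 49.02 m
P_hyd = ρgQH = 822.0·9.81·0.0859·49.02 = 33.95 kW
P_shaft = P_hyd/η = 33.95/0.76 = 44.67 kW

P_shaft ≈ 44.7 kW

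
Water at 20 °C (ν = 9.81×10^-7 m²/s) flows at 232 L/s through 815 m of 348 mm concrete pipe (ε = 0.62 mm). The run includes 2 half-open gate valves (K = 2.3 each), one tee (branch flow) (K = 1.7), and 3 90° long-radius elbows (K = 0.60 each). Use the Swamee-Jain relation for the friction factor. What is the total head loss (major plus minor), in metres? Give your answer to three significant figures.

V = 4Q/(πD²) = 2.439 m/s; V²/2g = 0.3032 m
Re = 8.65×10^5, ε/D = 0.00178 → f = 0.02303 (Swamee-Jain)
Major: h_f = f(L/D)·V²/2g = 0.02303·2342·0.3032 = 16.36 m
Minor: ΣK = 8.10; h_m = ΣK·V²/2g = 2.456 m
Total H_L = 16.36 + 2.456 = 18.81 m

H_L ≈ 18.8 m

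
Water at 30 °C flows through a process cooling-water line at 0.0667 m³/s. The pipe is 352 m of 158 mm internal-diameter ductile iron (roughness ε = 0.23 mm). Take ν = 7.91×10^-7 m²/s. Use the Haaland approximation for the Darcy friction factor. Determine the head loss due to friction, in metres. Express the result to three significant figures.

V = 4Q/(πD²) = 4·0.0667/(π·0.158²) = 3.402 m/s
Re = VD/ν = 3.402·0.158/7.91×10^-7 = 6.80×10^5 → turbulent
ε/D = 0.23/158 = 0.00146
Haaland: f = 0.02190
h_f = f(L/D)V²/(2g) = 0.02190·(352/0.158)·3.402²/(2·9.81) = 28.78 m

h_f ≈ 28.8 m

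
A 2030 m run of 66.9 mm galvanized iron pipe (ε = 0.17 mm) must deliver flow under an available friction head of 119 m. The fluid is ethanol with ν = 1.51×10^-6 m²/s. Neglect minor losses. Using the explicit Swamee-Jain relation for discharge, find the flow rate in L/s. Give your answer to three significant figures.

Swamee-Jain (Type II): Q = -0.965·√(gD⁵h_f/L)·ln[ε/(3.7D) + √(3.17ν²L/(gD³h_f))]
√(gD⁵h_f/L) = √(9.81·0.0669⁵·119/2030) = 8.779×10^-4
ε/(3.7D) = 6.87×10^-4; √(3.17ν²L/(gD³h_f)) = 2.05×10^-4
Q = -0.965·8.779×10^-4·ln(8.917×10^-4) = 0.005949 m³/s
Check: V = 1.69 m/s, Re = 7.50×10^4, f = 0.02714, h_f = 120 m ≈ 119 m ✓

Q ≈ 5.95 L/s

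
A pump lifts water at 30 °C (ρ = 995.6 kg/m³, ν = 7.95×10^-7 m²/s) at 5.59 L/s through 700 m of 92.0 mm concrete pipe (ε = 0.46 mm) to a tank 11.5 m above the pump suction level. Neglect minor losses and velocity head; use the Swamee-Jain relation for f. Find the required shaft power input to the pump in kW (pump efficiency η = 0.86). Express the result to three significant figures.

V = 4Q/(πD²) = 0.8409 m/s; Re = 9.73×10^4; ε/D = 0.00500; f = 0.03159
h_f = f(L/D)V²/2g = 8.662 m
Total head H = z + h_f = 11.5 + 8.662 = 20.16 m
P_hyd = ρgQH = 995.6·9.81·0.00559·20.16 = 1.101 kW
P_shaft = P_hyd/η = 1.101/0.86 = 1.280 kW

P_shaft ≈ 1.28 kW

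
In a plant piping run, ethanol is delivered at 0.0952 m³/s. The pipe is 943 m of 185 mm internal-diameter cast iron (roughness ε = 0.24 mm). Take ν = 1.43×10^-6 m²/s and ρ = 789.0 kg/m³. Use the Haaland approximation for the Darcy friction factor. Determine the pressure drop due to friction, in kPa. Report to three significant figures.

V = 4Q/(πD²) = 4·0.0952/(π·0.185²) = 3.542 m/s
Re = VD/ν = 3.542·0.185/1.43×10^-6 = 4.58×10^5 → turbulent
ε/D = 0.24/185 = 0.00130
Haaland: f = 0.02146
h_f = f(L/D)V²/(2g) = 0.02146·(943/0.185)·3.542²/(2·9.81) = 69.92 m
Δp = ρg·h_f = 789.0·9.81·69.92 = 541.2 kPa

Δp ≈ 541 kPa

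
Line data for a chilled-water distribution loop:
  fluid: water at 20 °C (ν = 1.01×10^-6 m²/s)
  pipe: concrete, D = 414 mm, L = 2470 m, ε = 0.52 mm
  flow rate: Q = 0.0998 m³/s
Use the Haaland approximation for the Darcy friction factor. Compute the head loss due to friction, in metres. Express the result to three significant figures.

V = 4Q/(πD²) = 4·0.0998/(π·0.414²) = 0.7414 m/s
Re = VD/ν = 0.7414·0.414/1.01×10^-6 = 3.04×10^5 → turbulent
ε/D = 0.52/414 = 0.00126
Haaland: f = 0.02153
h_f = f(L/D)V²/(2g) = 0.02153·(2470/0.414)·0.7414²/(2·9.81) = 3.599 m

h_f ≈ 3.60 m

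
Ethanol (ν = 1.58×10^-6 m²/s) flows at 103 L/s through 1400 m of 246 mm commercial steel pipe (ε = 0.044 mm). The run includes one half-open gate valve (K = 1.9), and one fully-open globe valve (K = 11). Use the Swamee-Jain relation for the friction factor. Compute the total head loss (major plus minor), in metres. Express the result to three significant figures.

H_L ≈ 24.8 m

V = 4Q/(πD²) = 2.167 m/s; V²/2g = 0.2394 m
Re = 3.37×10^5, ε/D = 1.79×10^-4 → f = 0.01592 (Swamee-Jain)
Major: h_f = f(L/D)·V²/2g = 0.01592·5691·0.2394 = 21.69 m
Minor: ΣK = 12.9; h_m = ΣK·V²/2g = 3.088 m
Total H_L = 21.69 + 3.088 = 24.78 m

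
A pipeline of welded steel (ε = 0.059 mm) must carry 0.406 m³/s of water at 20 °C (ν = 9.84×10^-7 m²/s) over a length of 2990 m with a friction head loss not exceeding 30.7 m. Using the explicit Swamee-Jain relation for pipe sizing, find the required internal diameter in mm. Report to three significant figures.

Swamee-Jain (Type III): D = 0.66·[ε^1.25·(LQ²/(gh_f))^4.75 + ν·Q^9.4·(L/(gh_f))^5.2]^0.04
LQ²/(gh_f) = 1.636; L/(gh_f) = 9.928
Term 1 = ε^1.25·(…)^4.75 = 5.37×10^-5; Term 2 = ν·Q^9.4·(…)^5.2 = 3.14×10^-5
D = 0.66·(5.37×10^-5 + 3.14×10^-5)^0.04 = 0.4537 m = 454 mm
Check: V = 2.51 m/s, Re = 1.16×10^6, f = 0.01379, h_f = 29.2 m ≈ 30.7 m ✓

D ≈ 454 mm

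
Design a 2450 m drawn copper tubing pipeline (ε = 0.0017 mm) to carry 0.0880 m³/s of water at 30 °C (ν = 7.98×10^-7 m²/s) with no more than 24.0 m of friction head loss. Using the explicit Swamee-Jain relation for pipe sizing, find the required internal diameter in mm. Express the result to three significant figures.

Swamee-Jain (Type III): D = 0.66·[ε^1.25·(LQ²/(gh_f))^4.75 + ν·Q^9.4·(L/(gh_f))^5.2]^0.04
LQ²/(gh_f) = 0.08058; L/(gh_f) = 10.41
Term 1 = ε^1.25·(…)^4.75 = 3.92×10^-13; Term 2 = ν·Q^9.4·(…)^5.2 = 1.86×10^-11
D = 0.66·(3.92×10^-13 + 1.86×10^-11)^0.04 = 0.2459 m = 246 mm
Check: V = 1.85 m/s, Re = 5.71×10^5, f = 0.01291, h_f = 22.5 m ≈ 24.0 m ✓

D ≈ 246 mm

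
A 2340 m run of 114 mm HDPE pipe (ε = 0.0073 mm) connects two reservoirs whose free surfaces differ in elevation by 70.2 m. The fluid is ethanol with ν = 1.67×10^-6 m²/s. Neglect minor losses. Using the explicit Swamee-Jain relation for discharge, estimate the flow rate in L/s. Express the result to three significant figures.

Swamee-Jain (Type II): Q = -0.965·√(gD⁵h_f/L)·ln[ε/(3.7D) + √(3.17ν²L/(gD³h_f))]
√(gD⁵h_f/L) = √(9.81·0.114⁵·70.2/2340) = 0.002380
ε/(3.7D) = 1.73×10^-5; √(3.17ν²L/(gD³h_f)) = 1.42×10^-4
Q = -0.965·0.002380·ln(1.597×10^-4) = 0.02008 m³/s
Check: V = 1.97 m/s, Re = 1.34×10^5, f = 0.01726, h_f = 69.9 m ≈ 70.2 m ✓

Q ≈ 20.1 L/s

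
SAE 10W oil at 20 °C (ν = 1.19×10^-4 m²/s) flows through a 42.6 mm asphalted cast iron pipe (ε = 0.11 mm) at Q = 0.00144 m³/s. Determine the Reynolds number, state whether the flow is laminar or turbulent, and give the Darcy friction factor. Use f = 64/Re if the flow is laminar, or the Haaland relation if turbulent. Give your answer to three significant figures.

V = 4Q/(πD²) = 1.010 m/s
Re = VD/ν = 1.010·0.0426/1.19×10^-4 = 362
Re < 2300 → laminar → f = 64/Re = 0.1770

Re ≈ 362; laminar; f = 64/Re ≈ 0.177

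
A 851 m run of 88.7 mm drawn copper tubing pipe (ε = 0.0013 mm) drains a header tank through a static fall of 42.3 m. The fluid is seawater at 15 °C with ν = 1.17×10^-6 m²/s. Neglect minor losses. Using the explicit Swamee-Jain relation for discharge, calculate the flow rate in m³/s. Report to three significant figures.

Q ≈ 0.0143 m³/s

Swamee-Jain (Type II): Q = -0.965·√(gD⁵h_f/L)·ln[ε/(3.7D) + √(3.17ν²L/(gD³h_f))]
√(gD⁵h_f/L) = √(9.81·0.0887⁵·42.3/851) = 0.001636
ε/(3.7D) = 3.96×10^-6; √(3.17ν²L/(gD³h_f)) = 1.13×10^-4
Q = -0.965·0.001636·ln(1.169×10^-4) = 0.01430 m³/s
Check: V = 2.31 m/s, Re = 1.75×10^5, f = 0.01606, h_f = 42.0 m ≈ 42.3 m ✓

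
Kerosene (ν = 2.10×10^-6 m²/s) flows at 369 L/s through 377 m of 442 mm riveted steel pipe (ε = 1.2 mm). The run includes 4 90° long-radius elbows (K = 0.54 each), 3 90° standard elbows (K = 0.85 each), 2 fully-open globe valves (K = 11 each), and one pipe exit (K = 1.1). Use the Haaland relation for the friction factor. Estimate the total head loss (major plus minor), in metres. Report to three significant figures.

H_L ≈ 14.7 m

V = 4Q/(πD²) = 2.405 m/s; V²/2g = 0.2948 m
Re = 5.06×10^5, ε/D = 0.00271 → f = 0.02576 (Haaland)
Major: h_f = f(L/D)·V²/2g = 0.02576·852.9·0.2948 = 6.475 m
Minor: ΣK = 27.8; h_m = ΣK·V²/2g = 8.198 m
Total H_L = 6.475 + 8.198 = 14.67 m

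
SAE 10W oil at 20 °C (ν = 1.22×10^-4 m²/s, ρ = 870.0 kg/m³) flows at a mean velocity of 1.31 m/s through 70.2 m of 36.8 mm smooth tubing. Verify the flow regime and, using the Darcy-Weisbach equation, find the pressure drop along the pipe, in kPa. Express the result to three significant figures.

Δp ≈ 231 kPa

Re = VD/ν = 1.31·0.03680/1.22×10^-4 = 395 → laminar (Re < 2300)
f = 64/Re = 0.1620
h_f = f(L/D)V²/(2g) = 0.1620·(70.2/0.03680)·1.31²/(2·9.81) = 27.02 m
Δp = ρg·h_f = 870.0·9.81·27.02 = 230.6 kPa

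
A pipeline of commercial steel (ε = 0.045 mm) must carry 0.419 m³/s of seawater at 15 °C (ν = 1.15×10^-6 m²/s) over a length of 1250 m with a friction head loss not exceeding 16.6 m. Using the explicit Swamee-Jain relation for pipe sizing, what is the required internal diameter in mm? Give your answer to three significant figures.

D ≈ 434 mm

Swamee-Jain (Type III): D = 0.66·[ε^1.25·(LQ²/(gh_f))^4.75 + ν·Q^9.4·(L/(gh_f))^5.2]^0.04
LQ²/(gh_f) = 1.348; L/(gh_f) = 7.676
Term 1 = ε^1.25·(…)^4.75 = 1.52×10^-5; Term 2 = ν·Q^9.4·(…)^5.2 = 1.29×10^-5
D = 0.66·(1.52×10^-5 + 1.29×10^-5)^0.04 = 0.4340 m = 434 mm
Check: V = 2.83 m/s, Re = 1.07×10^6, f = 0.01349, h_f = 15.9 m ≈ 16.6 m ✓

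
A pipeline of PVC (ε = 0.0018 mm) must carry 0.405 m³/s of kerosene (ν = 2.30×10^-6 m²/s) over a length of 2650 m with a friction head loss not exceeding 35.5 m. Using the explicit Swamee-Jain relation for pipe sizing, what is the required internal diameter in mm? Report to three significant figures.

D ≈ 426 mm

Swamee-Jain (Type III): D = 0.66·[ε^1.25·(LQ²/(gh_f))^4.75 + ν·Q^9.4·(L/(gh_f))^5.2]^0.04
LQ²/(gh_f) = 1.248; L/(gh_f) = 7.609
Term 1 = ε^1.25·(…)^4.75 = 1.89×10^-7; Term 2 = ν·Q^9.4·(…)^5.2 = 1.80×10^-5
D = 0.66·(1.89×10^-7 + 1.80×10^-5)^0.04 = 0.4265 m = 426 mm
Check: V = 2.83 m/s, Re = 5.26×10^5, f = 0.01304, h_f = 33.2 m ≈ 35.5 m ✓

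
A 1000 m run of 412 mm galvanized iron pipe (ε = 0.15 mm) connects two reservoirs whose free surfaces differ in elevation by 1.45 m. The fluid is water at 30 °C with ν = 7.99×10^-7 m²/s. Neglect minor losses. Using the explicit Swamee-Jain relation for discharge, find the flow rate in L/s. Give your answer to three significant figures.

Q ≈ 111 L/s

Swamee-Jain (Type II): Q = -0.965·√(gD⁵h_f/L)·ln[ε/(3.7D) + √(3.17ν²L/(gD³h_f))]
√(gD⁵h_f/L) = √(9.81·0.412⁵·1.45/1000) = 0.01299
ε/(3.7D) = 9.84×10^-5; √(3.17ν²L/(gD³h_f)) = 4.51×10^-5
Q = -0.965·0.01299·ln(1.435×10^-4) = 0.1110 m³/s
Check: V = 0.832 m/s, Re = 4.29×10^5, f = 0.01703, h_f = 1.46 m ≈ 1.45 m ✓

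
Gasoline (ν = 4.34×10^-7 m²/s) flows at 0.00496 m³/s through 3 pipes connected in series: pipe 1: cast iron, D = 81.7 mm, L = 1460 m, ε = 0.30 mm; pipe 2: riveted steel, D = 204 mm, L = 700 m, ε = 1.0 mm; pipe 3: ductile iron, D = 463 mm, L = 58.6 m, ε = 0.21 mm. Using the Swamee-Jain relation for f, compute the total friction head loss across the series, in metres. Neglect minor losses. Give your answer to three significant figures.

H ≈ 23.4 m

Pipe 1: V = 0.9461 m/s, Re = 1.78×10^5, ε/D = 0.00367, f = 0.02856, h_1 = f(L/D)V²/2g = 23.29 m
Pipe 2: V = 0.1518 m/s, Re = 7.13×10^4, ε/D = 0.00490, f = 0.03180, h_2 = f(L/D)V²/2g = 0.1281 m
Pipe 3: V = 0.02946 m/s, Re = 3.14×10^4, ε/D = 4.54×10^-4, f = 0.02448, h_3 = f(L/D)V²/2g = 1.370×10^-4 m
Series → Q common, losses add: H = Σh = 23.42 m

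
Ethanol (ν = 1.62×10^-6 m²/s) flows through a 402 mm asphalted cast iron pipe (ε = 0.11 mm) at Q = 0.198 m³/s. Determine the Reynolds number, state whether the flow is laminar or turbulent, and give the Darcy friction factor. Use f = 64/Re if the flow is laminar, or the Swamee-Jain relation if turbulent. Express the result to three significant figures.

V = 4Q/(πD²) = 1.560 m/s
Re = VD/ν = 1.560·0.402/1.62×10^-6 = 3.87×10^5
Re > 4000 → turbulent; ε/D = 2.74×10^-4
Swamee-Jain: f = 0.01649

Re ≈ 3.87×10^5; turbulent; f ≈ 0.0165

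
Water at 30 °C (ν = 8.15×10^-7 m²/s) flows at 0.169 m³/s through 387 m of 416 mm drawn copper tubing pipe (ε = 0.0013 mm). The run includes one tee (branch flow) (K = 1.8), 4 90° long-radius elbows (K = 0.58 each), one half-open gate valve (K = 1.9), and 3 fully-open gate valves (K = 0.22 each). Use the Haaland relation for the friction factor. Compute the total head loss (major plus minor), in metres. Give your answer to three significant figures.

H_L ≈ 1.45 m

V = 4Q/(πD²) = 1.243 m/s; V²/2g = 0.07880 m
Re = 6.35×10^5, ε/D = 3.12×10^-6 → f = 0.01256 (Haaland)
Major: h_f = f(L/D)·V²/2g = 0.01256·930.3·0.07880 = 0.9210 m
Minor: ΣK = 6.68; h_m = ΣK·V²/2g = 0.5264 m
Total H_L = 0.9210 + 0.5264 = 1.447 m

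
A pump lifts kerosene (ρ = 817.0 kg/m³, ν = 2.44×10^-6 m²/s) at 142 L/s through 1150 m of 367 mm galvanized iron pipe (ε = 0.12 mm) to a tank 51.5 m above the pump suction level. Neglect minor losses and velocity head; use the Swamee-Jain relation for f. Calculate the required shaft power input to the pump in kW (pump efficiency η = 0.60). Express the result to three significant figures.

V = 4Q/(πD²) = 1.342 m/s; Re = 2.02×10^5; ε/D = 3.27×10^-4; f = 0.01794
h_f = f(L/D)V²/2g = 5.162 m
Total head H = z + h_f = 51.5 + 5.162 = 56.66 m
P_hyd = ρgQH = 817.0·9.81·0.142·56.66 = 64.49 kW
P_shaft = P_hyd/η = 64.49/0.60 = 107.5 kW

P_shaft ≈ 107 kW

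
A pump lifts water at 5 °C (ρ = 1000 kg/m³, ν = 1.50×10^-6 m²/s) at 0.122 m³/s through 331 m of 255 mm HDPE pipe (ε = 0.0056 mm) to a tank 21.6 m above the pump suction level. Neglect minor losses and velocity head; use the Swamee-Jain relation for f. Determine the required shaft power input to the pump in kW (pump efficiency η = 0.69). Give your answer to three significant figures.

P_shaft ≈ 46.6 kW

V = 4Q/(πD²) = 2.389 m/s; Re = 4.06×10^5; ε/D = 2.20×10^-5; f = 0.01390
h_f = f(L/D)V²/2g = 5.247 m
Total head H = z + h_f = 21.6 + 5.247 = 26.85 m
P_hyd = ρgQH = 1000·9.81·0.122·26.85 = 32.13 kW
P_shaft = P_hyd/η = 32.13/0.69 = 46.57 kW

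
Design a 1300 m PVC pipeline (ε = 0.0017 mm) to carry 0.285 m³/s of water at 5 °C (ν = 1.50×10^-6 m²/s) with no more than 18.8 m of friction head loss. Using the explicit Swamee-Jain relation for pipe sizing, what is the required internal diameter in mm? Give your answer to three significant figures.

D ≈ 362 mm

Swamee-Jain (Type III): D = 0.66·[ε^1.25·(LQ²/(gh_f))^4.75 + ν·Q^9.4·(L/(gh_f))^5.2]^0.04
LQ²/(gh_f) = 0.5725; L/(gh_f) = 7.049
Term 1 = ε^1.25·(…)^4.75 = 4.34×10^-9; Term 2 = ν·Q^9.4·(…)^5.2 = 2.90×10^-7
D = 0.66·(4.34×10^-9 + 2.90×10^-7)^0.04 = 0.3616 m = 362 mm
Check: V = 2.77 m/s, Re = 6.69×10^5, f = 0.01253, h_f = 17.7 m ≈ 18.8 m ✓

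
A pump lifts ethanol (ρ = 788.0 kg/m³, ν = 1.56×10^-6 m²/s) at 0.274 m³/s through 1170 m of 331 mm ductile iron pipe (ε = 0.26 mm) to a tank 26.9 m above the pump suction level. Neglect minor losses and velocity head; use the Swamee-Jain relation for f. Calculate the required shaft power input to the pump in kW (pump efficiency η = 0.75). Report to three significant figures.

V = 4Q/(πD²) = 3.184 m/s; Re = 6.76×10^5; ε/D = 7.85×10^-4; f = 0.01917
h_f = f(L/D)V²/2g = 35.02 m
Total head H = z + h_f = 26.9 + 35.02 = 61.92 m
P_hyd = ρgQH = 788.0·9.81·0.274·61.92 = 131.2 kW
P_shaft = P_hyd/η = 131.2/0.75 = 174.9 kW

P_shaft ≈ 175 kW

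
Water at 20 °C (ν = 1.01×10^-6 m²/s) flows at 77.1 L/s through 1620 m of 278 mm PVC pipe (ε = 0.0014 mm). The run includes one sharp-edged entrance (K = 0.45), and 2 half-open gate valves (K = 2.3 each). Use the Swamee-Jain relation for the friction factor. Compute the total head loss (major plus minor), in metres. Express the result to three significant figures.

V = 4Q/(πD²) = 1.270 m/s; V²/2g = 0.08223 m
Re = 3.50×10^5, ε/D = 5.04×10^-6 → f = 0.01404 (Swamee-Jain)
Major: h_f = f(L/D)·V²/2g = 0.01404·5827·0.08223 = 6.726 m
Minor: ΣK = 5.05; h_m = ΣK·V²/2g = 0.4153 m
Total H_L = 6.726 + 0.4153 = 7.141 m

H_L ≈ 7.14 m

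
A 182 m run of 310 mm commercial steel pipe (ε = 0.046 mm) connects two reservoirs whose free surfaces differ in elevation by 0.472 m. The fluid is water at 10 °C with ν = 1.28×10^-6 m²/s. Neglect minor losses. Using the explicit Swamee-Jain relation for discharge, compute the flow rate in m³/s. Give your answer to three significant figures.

Q ≈ 0.0742 m³/s

Swamee-Jain (Type II): Q = -0.965·√(gD⁵h_f/L)·ln[ε/(3.7D) + √(3.17ν²L/(gD³h_f))]
√(gD⁵h_f/L) = √(9.81·0.310⁵·0.472/182) = 0.008534
ε/(3.7D) = 4.01×10^-5; √(3.17ν²L/(gD³h_f)) = 8.28×10^-5
Q = -0.965·0.008534·ln(1.229×10^-4) = 0.07416 m³/s
Check: V = 0.983 m/s, Re = 2.38×10^5, f = 0.01636, h_f = 0.473 m ≈ 0.472 m ✓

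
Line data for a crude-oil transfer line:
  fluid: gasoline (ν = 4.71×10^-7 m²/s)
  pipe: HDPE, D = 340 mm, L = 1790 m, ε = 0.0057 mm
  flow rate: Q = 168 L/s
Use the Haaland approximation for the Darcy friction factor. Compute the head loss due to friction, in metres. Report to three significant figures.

V = 4Q/(πD²) = 4·0.168/(π·0.340²) = 1.850 m/s
Re = VD/ν = 1.850·0.340/4.71×10^-7 = 1.34×10^6 → turbulent
ε/D = 0.0057/340 = 1.68×10^-5
Haaland: f = 0.01142
h_f = f(L/D)V²/(2g) = 0.01142·(1790/0.340)·1.850²/(2·9.81) = 10.49 m

h_f ≈ 10.5 m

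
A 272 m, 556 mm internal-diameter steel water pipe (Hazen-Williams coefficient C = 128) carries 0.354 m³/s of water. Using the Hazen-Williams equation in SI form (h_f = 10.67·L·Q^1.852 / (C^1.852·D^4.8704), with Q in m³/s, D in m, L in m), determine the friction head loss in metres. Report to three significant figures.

h_f ≈ 0.926 m

h_f = 10.67·272·0.354^1.852 / (128^1.852·0.556^4.8704) = 0.9258 m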